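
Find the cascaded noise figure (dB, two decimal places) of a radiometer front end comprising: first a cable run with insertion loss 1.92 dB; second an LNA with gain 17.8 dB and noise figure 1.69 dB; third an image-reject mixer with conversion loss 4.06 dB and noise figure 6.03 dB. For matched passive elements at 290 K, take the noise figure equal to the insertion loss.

3.75 dB

Convert to linear (a loss of L dB is a gain of −L dB): F_i = 10^(NF_i/10), G_i = 10^(G_i,dB/10)
  Stage 1: F_1 = 10^(1.92/10) = 1.556, G_1 = 10^(−1.92/10) = 0.6427
  Stage 2: F_2 = 10^(1.69/10) = 1.476, G_2 = 10^(17.8/10) = 60.26
  Stage 3: F_3 = 10^(6.03/10) = 4.009, G_3 = 10^(−4.06/10) = 0.3926
Friis cascade:
  F = 1.556 + (1.476 − 1)/0.6427 + (4.009 − 1)/38.73 = 2.374
NF = 10 log₁₀(2.374) = 3.75 dB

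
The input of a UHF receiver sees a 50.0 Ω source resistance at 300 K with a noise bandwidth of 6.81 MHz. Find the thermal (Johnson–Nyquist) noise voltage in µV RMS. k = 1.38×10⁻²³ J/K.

V_n = √(4kTRB)
4kTRB = 4 × 1.38×10⁻²³ × 300 × 5.00×10¹ × 6.81×10⁶ = 5.64×10⁻¹² V²
V_n = √(5.64×10⁻¹²) = 2.37×10⁻⁶ V = 2.37 µV

2.37 µV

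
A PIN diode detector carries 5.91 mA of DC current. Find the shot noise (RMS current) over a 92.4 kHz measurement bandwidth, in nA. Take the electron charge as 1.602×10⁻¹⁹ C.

13.2 nA

I_n = √(2qI·B)
2qI·B = 2 × 1.602×10⁻¹⁹ × 5.91×10⁻³ × 9.24×10⁴ = 1.75×10⁻¹⁶ A²
I_n = √(1.75×10⁻¹⁶) = 1.32×10⁻⁸ A = 13.2 nA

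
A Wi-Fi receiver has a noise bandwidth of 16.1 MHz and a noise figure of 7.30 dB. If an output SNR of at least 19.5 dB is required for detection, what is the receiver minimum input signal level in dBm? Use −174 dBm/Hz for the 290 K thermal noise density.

Sensitivity = −174 + 10 log₁₀(B) + NF + SNR_min
= −174 + 72.07 + 7.30 + 19.5
= −75.13 dBm → −75.1 dBm

−75.1 dBm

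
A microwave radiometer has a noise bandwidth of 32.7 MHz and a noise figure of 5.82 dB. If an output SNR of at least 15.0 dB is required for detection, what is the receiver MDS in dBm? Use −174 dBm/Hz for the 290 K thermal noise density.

−78.0 dBm

Sensitivity = −174 + 10 log₁₀(B) + NF + SNR_min
= −174 + 75.15 + 5.82 + 15.0
= −78.03 dBm → −78.0 dBm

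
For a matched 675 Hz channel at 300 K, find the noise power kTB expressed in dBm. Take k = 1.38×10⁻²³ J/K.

−145.5 dBm

P_n = kTB = 1.38×10⁻²³ × 300 × 6.75×10² = 2.79×10⁻¹⁸ W
In dBm: 10 log₁₀(2.79×10⁻¹⁸ / 10⁻³) = −145.5 dBm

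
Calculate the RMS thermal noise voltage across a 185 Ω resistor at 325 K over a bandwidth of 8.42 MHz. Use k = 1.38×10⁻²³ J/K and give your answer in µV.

5.29 µV

V_n = √(4kTRB)
4kTRB = 4 × 1.38×10⁻²³ × 325 × 1.85×10² × 8.42×10⁶ = 2.79×10⁻¹¹ V²
V_n = √(2.79×10⁻¹¹) = 5.29×10⁻⁶ V = 5.29 µV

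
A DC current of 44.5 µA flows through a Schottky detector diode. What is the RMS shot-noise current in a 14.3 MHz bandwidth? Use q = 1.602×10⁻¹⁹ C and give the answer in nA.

14.3 nA

I_n = √(2qI·B)
2qI·B = 2 × 1.602×10⁻¹⁹ × 4.45×10⁻⁵ × 1.43×10⁷ = 2.04×10⁻¹⁶ A²
I_n = √(2.04×10⁻¹⁶) = 1.43×10⁻⁸ A = 14.3 nA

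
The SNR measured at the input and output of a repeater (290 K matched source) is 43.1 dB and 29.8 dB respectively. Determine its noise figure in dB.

13.3 dB

NF (dB) = SNR_in(dB) − SNR_out(dB) when the source is at T₀
NF = 43.1 − 29.8 = 13.3 dB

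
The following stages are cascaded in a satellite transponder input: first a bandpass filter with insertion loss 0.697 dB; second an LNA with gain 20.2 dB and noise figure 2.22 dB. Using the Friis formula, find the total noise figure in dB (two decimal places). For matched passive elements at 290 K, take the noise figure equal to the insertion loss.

2.92 dB

Convert to linear (a loss of L dB is a gain of −L dB): F_i = 10^(NF_i/10), G_i = 10^(G_i,dB/10)
  Stage 1: F_1 = 10^(0.697/10) = 1.174, G_1 = 10^(−0.697/10) = 0.8517
  Stage 2: F_2 = 10^(2.22/10) = 1.667, G_2 = 10^(20.2/10) = 104.7
Friis cascade:
  F = 1.174 + (1.667 − 1)/0.8517 = 1.957
NF = 10 log₁₀(1.957) = 2.92 dB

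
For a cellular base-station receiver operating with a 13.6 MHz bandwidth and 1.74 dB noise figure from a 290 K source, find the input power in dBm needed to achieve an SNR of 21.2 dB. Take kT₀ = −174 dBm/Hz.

−79.7 dBm

Sensitivity = −174 + 10 log₁₀(B) + NF + SNR_min
= −174 + 71.34 + 1.74 + 21.2
= −79.72 dBm → −79.7 dBm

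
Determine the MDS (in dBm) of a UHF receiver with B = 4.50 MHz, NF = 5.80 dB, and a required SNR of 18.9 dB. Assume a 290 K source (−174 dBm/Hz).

−82.8 dBm

Sensitivity = −174 + 10 log₁₀(B) + NF + SNR_min
= −174 + 66.53 + 5.80 + 18.9
= −82.77 dBm → −82.8 dBm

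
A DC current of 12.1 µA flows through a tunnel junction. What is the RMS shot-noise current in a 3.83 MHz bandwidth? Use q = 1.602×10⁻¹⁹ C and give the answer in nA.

I_n = √(2qI·B)
2qI·B = 2 × 1.602×10⁻¹⁹ × 1.21×10⁻⁵ × 3.83×10⁶ = 1.48×10⁻¹⁷ A²
I_n = √(1.48×10⁻¹⁷) = 3.85×10⁻⁹ A = 3.85 nA

3.85 nA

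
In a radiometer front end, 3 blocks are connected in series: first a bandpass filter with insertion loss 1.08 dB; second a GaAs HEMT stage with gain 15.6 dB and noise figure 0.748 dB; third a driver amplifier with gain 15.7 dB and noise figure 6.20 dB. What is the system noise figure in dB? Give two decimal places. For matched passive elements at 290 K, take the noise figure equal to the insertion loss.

2.14 dB

Convert to linear (a loss of L dB is a gain of −L dB): F_i = 10^(NF_i/10), G_i = 10^(G_i,dB/10)
  Stage 1: F_1 = 10^(1.08/10) = 1.282, G_1 = 10^(−1.08/10) = 0.7798
  Stage 2: F_2 = 10^(0.748/10) = 1.188, G_2 = 10^(15.6/10) = 36.31
  Stage 3: F_3 = 10^(6.20/10) = 4.169, G_3 = 10^(15.7/10) = 37.15
Friis cascade:
  F = 1.282 + (1.188 − 1)/0.7798 + (4.169 − 1)/28.31 = 1.635
NF = 10 log₁₀(1.635) = 2.14 dB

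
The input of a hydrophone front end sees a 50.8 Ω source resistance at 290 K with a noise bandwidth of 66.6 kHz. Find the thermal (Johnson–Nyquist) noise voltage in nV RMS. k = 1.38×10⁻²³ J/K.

233 nV

V_n = √(4kTRB)
4kTRB = 4 × 1.38×10⁻²³ × 290 × 5.08×10¹ × 6.66×10⁴ = 5.42×10⁻¹⁴ V²
V_n = √(5.42×10⁻¹⁴) = 2.33×10⁻⁷ V = 233 nV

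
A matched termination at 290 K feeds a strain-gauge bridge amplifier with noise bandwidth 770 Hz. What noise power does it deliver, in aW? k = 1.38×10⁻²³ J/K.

P_n = kTB = 1.38×10⁻²³ × 290 × 7.70×10² = 3.08×10⁻¹⁸ W = 3.08 aW

3.08 aW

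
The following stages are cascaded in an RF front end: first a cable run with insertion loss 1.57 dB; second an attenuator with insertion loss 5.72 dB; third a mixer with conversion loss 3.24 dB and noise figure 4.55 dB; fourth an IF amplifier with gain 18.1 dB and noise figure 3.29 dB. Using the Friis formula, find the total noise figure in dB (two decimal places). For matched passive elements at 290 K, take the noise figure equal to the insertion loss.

14.48 dB

Convert to linear (a loss of L dB is a gain of −L dB): F_i = 10^(NF_i/10), G_i = 10^(G_i,dB/10)
  Stage 1: F_1 = 10^(1.57/10) = 1.435, G_1 = 10^(−1.57/10) = 0.6966
  Stage 2: F_2 = 10^(5.72/10) = 3.733, G_2 = 10^(−5.72/10) = 0.2679
  Stage 3: F_3 = 10^(4.55/10) = 2.851, G_3 = 10^(−3.24/10) = 0.4742
  Stage 4: F_4 = 10^(3.29/10) = 2.133, G_4 = 10^(18.1/10) = 64.57
Friis cascade:
  F = 1.435 + (3.733 − 1)/0.6966 + (2.851 − 1)/0.1866 + (2.133 − 1)/0.08851 = 28.08
NF = 10 log₁₀(28.08) = 14.48 dB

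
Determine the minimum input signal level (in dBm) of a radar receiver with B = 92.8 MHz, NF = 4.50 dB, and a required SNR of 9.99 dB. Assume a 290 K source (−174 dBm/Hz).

−79.8 dBm

Sensitivity = −174 + 10 log₁₀(B) + NF + SNR_min
= −174 + 79.68 + 4.50 + 9.99
= −79.83 dBm → −79.8 dBm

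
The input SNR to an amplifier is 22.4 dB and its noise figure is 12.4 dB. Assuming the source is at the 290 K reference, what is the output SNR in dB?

10.0 dB

By definition F = SNR_in/SNR_out, so in dB: SNR_out = SNR_in − NF
SNR_out = 22.4 − 12.4 = 10.0 dB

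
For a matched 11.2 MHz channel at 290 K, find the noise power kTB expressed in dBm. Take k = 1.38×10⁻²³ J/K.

−103.5 dBm

P_n = kTB = 1.38×10⁻²³ × 290 × 1.12×10⁷ = 4.48×10⁻¹⁴ W
In dBm: 10 log₁₀(4.48×10⁻¹⁴ / 10⁻³) = −103.5 dBm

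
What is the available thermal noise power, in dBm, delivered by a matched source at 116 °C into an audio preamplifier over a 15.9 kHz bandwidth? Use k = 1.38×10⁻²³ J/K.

−130.7 dBm

T = 116 °C + 273.15 = 389.15 K
P_n = kTB = 1.38×10⁻²³ × 389.15 × 1.59×10⁴ = 8.54×10⁻¹⁷ W
In dBm: 10 log₁₀(8.54×10⁻¹⁷ / 10⁻³) = −130.7 dBm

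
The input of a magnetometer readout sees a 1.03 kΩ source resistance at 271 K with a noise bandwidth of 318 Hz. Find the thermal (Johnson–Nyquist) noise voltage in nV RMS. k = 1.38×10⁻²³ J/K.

V_n = √(4kTRB)
4kTRB = 4 × 1.38×10⁻²³ × 271 × 1.03×10³ × 3.18×10² = 4.90×10⁻¹⁵ V²
V_n = √(4.90×10⁻¹⁵) = 7.00×10⁻⁸ V = 70.0 nV

70.0 nV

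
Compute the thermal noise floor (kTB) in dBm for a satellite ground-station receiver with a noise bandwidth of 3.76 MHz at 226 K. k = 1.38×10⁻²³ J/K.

P_n = kTB = 1.38×10⁻²³ × 226 × 3.76×10⁶ = 1.17×10⁻¹⁴ W
In dBm: 10 log₁₀(1.17×10⁻¹⁴ / 10⁻³) = −109.3 dBm

−109.3 dBm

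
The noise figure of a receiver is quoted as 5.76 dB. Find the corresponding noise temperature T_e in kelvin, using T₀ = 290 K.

F = 10^(5.76/10) = 3.76704
T_e = (F − 1)·T₀ = (3.76704 − 1) × 290 = 802 K

802 K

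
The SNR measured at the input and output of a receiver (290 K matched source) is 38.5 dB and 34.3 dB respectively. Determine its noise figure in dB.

NF (dB) = SNR_in(dB) − SNR_out(dB) when the source is at T₀
NF = 38.5 − 34.3 = 4.2 dB

4.2 dB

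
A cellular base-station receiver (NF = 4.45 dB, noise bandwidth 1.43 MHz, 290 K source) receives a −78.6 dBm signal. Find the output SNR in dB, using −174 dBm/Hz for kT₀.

Noise floor: N = −174 + 10 log₁₀(B) + NF
10 log₁₀(1.43×10⁶) = 61.55 dB
N = −174 + 61.55 + 4.45 = −108.00 dBm
SNR = P_sig − N = −78.6 − (−108.00) = 29.40 dB → 29.4 dB

29.4 dB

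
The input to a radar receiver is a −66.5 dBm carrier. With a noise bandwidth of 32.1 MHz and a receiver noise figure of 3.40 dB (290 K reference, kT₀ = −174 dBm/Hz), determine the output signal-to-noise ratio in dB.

29.0 dB

Noise floor: N = −174 + 10 log₁₀(B) + NF
10 log₁₀(3.21×10⁷) = 75.07 dB
N = −174 + 75.07 + 3.40 = −95.53 dBm
SNR = P_sig − N = −66.5 − (−95.53) = 29.03 dB → 29.0 dB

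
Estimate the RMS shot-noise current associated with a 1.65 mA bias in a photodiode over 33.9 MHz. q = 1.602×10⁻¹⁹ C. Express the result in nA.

I_n = √(2qI·B)
2qI·B = 2 × 1.602×10⁻¹⁹ × 1.65×10⁻³ × 3.39×10⁷ = 1.79×10⁻¹⁴ A²
I_n = √(1.79×10⁻¹⁴) = 1.34×10⁻⁷ A = 134 nA

134 nA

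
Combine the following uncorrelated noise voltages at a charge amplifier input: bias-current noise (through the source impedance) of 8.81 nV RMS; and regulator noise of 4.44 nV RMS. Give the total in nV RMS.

9.87 nV

Uncorrelated sources add in power (mean-square): V_tot = √(ΣV_i²)
V_tot = √[(8.81×10⁻⁹)² + (4.44×10⁻⁹)²] = 9.87×10⁻⁹ V = 9.87 nV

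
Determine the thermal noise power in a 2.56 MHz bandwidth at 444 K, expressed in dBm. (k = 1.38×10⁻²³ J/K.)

−108.0 dBm

P_n = kTB = 1.38×10⁻²³ × 444 × 2.56×10⁶ = 1.57×10⁻¹⁴ W
In dBm: 10 log₁₀(1.57×10⁻¹⁴ / 10⁻³) = −108.0 dBm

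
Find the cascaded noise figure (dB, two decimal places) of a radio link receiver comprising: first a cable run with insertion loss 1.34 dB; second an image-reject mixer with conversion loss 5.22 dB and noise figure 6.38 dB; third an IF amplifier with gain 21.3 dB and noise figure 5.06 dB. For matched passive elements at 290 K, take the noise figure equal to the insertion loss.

Convert to linear (a loss of L dB is a gain of −L dB): F_i = 10^(NF_i/10), G_i = 10^(G_i,dB/10)
  Stage 1: F_1 = 10^(1.34/10) = 1.361, G_1 = 10^(−1.34/10) = 0.7345
  Stage 2: F_2 = 10^(6.38/10) = 4.345, G_2 = 10^(−5.22/10) = 0.3006
  Stage 3: F_3 = 10^(5.06/10) = 3.206, G_3 = 10^(21.3/10) = 134.9
Friis cascade:
  F = 1.361 + (4.345 − 1)/0.7345 + (3.206 − 1)/0.2208 = 15.91
NF = 10 log₁₀(15.91) = 12.02 dB

12.02 dB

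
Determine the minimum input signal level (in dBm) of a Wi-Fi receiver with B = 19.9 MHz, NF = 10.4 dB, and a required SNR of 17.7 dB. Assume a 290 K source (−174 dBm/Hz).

Sensitivity = −174 + 10 log₁₀(B) + NF + SNR_min
= −174 + 72.99 + 10.4 + 17.7
= −72.91 dBm → −72.9 dBm

−72.9 dBm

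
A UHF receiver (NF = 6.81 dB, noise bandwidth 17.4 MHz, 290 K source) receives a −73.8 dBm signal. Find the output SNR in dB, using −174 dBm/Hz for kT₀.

21.0 dB

Noise floor: N = −174 + 10 log₁₀(B) + NF
10 log₁₀(1.74×10⁷) = 72.41 dB
N = −174 + 72.41 + 6.81 = −94.78 dBm
SNR = P_sig − N = −73.8 − (−94.78) = 20.98 dB → 21.0 dB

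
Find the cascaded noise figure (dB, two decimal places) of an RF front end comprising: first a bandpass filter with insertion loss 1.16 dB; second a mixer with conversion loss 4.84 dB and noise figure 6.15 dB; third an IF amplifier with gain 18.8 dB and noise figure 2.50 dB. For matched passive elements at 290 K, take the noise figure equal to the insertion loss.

Convert to linear (a loss of L dB is a gain of −L dB): F_i = 10^(NF_i/10), G_i = 10^(G_i,dB/10)
  Stage 1: F_1 = 10^(1.16/10) = 1.306, G_1 = 10^(−1.16/10) = 0.7656
  Stage 2: F_2 = 10^(6.15/10) = 4.121, G_2 = 10^(−4.84/10) = 0.3281
  Stage 3: F_3 = 10^(2.50/10) = 1.778, G_3 = 10^(18.8/10) = 75.86
Friis cascade:
  F = 1.306 + (4.121 − 1)/0.7656 + (1.778 − 1)/0.2512 = 8.481
NF = 10 log₁₀(8.481) = 9.28 dB

9.28 dB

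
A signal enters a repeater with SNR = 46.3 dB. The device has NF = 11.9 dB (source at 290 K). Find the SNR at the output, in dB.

By definition F = SNR_in/SNR_out, so in dB: SNR_out = SNR_in − NF
SNR_out = 46.3 − 11.9 = 34.4 dB

34.4 dB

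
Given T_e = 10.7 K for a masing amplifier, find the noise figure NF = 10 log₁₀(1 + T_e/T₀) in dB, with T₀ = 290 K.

F = 1 + T_e/T₀ = 1 + 10.7/290 = 1.0369
NF = 10 log₁₀(1.0369) = 0.157 dB

0.157 dB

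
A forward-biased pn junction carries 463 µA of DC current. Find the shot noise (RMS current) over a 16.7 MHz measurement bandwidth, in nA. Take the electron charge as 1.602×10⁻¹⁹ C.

49.8 nA

I_n = √(2qI·B)
2qI·B = 2 × 1.602×10⁻¹⁹ × 4.63×10⁻⁴ × 1.67×10⁷ = 2.48×10⁻¹⁵ A²
I_n = √(2.48×10⁻¹⁵) = 4.98×10⁻⁸ A = 49.8 nA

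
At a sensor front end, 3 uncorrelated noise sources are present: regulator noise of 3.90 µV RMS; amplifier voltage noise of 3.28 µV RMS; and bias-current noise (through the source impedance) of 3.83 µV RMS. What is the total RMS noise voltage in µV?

Uncorrelated sources add in power (mean-square): V_tot = √(ΣV_i²)
V_tot = √[(3.90×10⁻⁶)² + (3.28×10⁻⁶)² + (3.83×10⁻⁶)²] = 6.37×10⁻⁶ V = 6.37 µV

6.37 µV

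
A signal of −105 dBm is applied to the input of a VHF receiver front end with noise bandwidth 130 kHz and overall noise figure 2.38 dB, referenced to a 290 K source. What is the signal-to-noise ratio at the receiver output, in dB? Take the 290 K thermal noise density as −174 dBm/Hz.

Noise floor: N = −174 + 10 log₁₀(B) + NF
10 log₁₀(1.30×10⁵) = 51.14 dB
N = −174 + 51.14 + 2.38 = −120.48 dBm
SNR = P_sig − N = −105 − (−120.48) = 15.48 dB → 15.5 dB

15.5 dB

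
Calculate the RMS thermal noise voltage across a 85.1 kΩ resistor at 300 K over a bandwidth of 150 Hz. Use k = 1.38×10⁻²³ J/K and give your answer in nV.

460 nV

V_n = √(4kTRB)
4kTRB = 4 × 1.38×10⁻²³ × 300 × 8.51×10⁴ × 1.50×10² = 2.11×10⁻¹³ V²
V_n = √(2.11×10⁻¹³) = 4.60×10⁻⁷ V = 460 nV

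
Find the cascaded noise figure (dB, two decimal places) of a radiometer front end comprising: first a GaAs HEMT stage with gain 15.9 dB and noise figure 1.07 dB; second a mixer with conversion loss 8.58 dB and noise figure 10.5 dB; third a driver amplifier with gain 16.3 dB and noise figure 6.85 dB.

Convert to linear (a loss of L dB is a gain of −L dB): F_i = 10^(NF_i/10), G_i = 10^(G_i,dB/10)
  Stage 1: F_1 = 10^(1.07/10) = 1.279, G_1 = 10^(15.9/10) = 38.90
  Stage 2: F_2 = 10^(10.5/10) = 11.22, G_2 = 10^(−8.58/10) = 0.1387
  Stage 3: F_3 = 10^(6.85/10) = 4.842, G_3 = 10^(16.3/10) = 42.66
Friis cascade:
  F = 1.279 + (11.22 − 1)/38.90 + (4.842 − 1)/5.395 = 2.254
NF = 10 log₁₀(2.254) = 3.53 dB

3.53 dB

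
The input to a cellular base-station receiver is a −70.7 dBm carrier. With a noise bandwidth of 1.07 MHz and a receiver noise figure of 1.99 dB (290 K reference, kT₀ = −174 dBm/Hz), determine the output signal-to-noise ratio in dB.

Noise floor: N = −174 + 10 log₁₀(B) + NF
10 log₁₀(1.07×10⁶) = 60.29 dB
N = −174 + 60.29 + 1.99 = −111.72 dBm
SNR = P_sig − N = −70.7 − (−111.72) = 41.02 dB → 41.0 dB

41.0 dB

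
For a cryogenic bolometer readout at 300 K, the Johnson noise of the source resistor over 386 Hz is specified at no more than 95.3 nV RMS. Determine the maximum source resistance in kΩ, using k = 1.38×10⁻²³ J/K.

Johnson–Nyquist: V_n = √(4kTRB) ⇒ R = V_n² / (4kTB)
4kTB = 4 × 1.38×10⁻²³ × 300 × 3.86×10² = 6.39×10⁻¹⁸
R = (9.53×10⁻⁸)² / 6.39×10⁻¹⁸ = 1.42×10³ Ω = 1.42 kΩ

1.42 kΩ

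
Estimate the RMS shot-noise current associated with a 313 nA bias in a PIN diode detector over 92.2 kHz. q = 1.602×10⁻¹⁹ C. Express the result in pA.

96.2 pA

I_n = √(2qI·B)
2qI·B = 2 × 1.602×10⁻¹⁹ × 3.13×10⁻⁷ × 9.22×10⁴ = 9.25×10⁻²¹ A²
I_n = √(9.25×10⁻²¹) = 9.62×10⁻¹¹ A = 96.2 pA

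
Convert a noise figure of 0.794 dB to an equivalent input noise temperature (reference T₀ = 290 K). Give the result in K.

58.2 K

F = 10^(0.794/10) = 1.2006
T_e = (F − 1)·T₀ = (1.2006 − 1) × 290 = 58.2 K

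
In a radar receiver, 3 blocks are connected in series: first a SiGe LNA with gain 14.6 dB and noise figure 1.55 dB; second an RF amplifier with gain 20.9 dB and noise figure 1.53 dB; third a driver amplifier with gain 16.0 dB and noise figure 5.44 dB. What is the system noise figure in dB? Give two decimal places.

1.60 dB

Convert to linear (a loss of L dB is a gain of −L dB): F_i = 10^(NF_i/10), G_i = 10^(G_i,dB/10)
  Stage 1: F_1 = 10^(1.55/10) = 1.429, G_1 = 10^(14.6/10) = 28.84
  Stage 2: F_2 = 10^(1.53/10) = 1.422, G_2 = 10^(20.9/10) = 123.0
  Stage 3: F_3 = 10^(5.44/10) = 3.499, G_3 = 10^(16.0/10) = 39.81
Friis cascade:
  F = 1.429 + (1.422 − 1)/28.84 + (3.499 − 1)/3548 = 1.444
NF = 10 log₁₀(1.444) = 1.60 dB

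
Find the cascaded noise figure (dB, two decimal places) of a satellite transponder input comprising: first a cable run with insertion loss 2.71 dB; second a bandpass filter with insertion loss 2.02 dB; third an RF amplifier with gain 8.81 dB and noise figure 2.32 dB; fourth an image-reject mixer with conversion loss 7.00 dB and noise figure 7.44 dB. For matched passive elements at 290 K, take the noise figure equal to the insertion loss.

8.35 dB

Convert to linear (a loss of L dB is a gain of −L dB): F_i = 10^(NF_i/10), G_i = 10^(G_i,dB/10)
  Stage 1: F_1 = 10^(2.71/10) = 1.866, G_1 = 10^(−2.71/10) = 0.5358
  Stage 2: F_2 = 10^(2.02/10) = 1.592, G_2 = 10^(−2.02/10) = 0.6281
  Stage 3: F_3 = 10^(2.32/10) = 1.706, G_3 = 10^(8.81/10) = 7.603
  Stage 4: F_4 = 10^(7.44/10) = 5.546, G_4 = 10^(−7.00/10) = 0.1995
Friis cascade:
  F = 1.866 + (1.592 − 1)/0.5358 + (1.706 − 1)/0.3365 + (5.546 − 1)/2.559 = 6.847
NF = 10 log₁₀(6.847) = 8.35 dB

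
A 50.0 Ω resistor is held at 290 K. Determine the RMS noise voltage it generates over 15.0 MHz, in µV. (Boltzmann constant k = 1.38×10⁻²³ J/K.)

V_n = √(4kTRB)
4kTRB = 4 × 1.38×10⁻²³ × 290 × 5.00×10¹ × 1.50×10⁷ = 1.20×10⁻¹¹ V²
V_n = √(1.20×10⁻¹¹) = 3.46×10⁻⁶ V = 3.46 µV

3.46 µV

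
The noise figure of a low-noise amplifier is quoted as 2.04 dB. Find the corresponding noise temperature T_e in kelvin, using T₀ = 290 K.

F = 10^(2.04/10) = 1.59956
T_e = (F − 1)·T₀ = (1.59956 − 1) × 290 = 174 K

174 K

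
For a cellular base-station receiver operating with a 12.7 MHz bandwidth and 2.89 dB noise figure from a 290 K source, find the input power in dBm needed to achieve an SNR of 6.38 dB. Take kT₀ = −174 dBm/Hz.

−93.7 dBm

Sensitivity = −174 + 10 log₁₀(B) + NF + SNR_min
= −174 + 71.04 + 2.89 + 6.38
= −93.69 dBm → −93.7 dBm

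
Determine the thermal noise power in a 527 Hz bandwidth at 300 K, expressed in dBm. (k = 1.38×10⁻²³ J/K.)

−146.6 dBm

P_n = kTB = 1.38×10⁻²³ × 300 × 5.27×10² = 2.18×10⁻¹⁸ W
In dBm: 10 log₁₀(2.18×10⁻¹⁸ / 10⁻³) = −146.6 dBm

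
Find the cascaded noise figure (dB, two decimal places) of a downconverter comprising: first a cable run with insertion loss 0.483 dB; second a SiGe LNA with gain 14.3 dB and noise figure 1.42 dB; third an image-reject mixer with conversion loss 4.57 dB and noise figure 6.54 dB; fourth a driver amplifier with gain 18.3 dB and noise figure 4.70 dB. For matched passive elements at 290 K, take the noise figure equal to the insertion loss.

2.85 dB

Convert to linear (a loss of L dB is a gain of −L dB): F_i = 10^(NF_i/10), G_i = 10^(G_i,dB/10)
  Stage 1: F_1 = 10^(0.483/10) = 1.118, G_1 = 10^(−0.483/10) = 0.8947
  Stage 2: F_2 = 10^(1.42/10) = 1.387, G_2 = 10^(14.3/10) = 26.92
  Stage 3: F_3 = 10^(6.54/10) = 4.508, G_3 = 10^(−4.57/10) = 0.3491
  Stage 4: F_4 = 10^(4.70/10) = 2.951, G_4 = 10^(18.3/10) = 67.61
Friis cascade:
  F = 1.118 + (1.387 − 1)/0.8947 + (4.508 − 1)/24.08 + (2.951 − 1)/8.408 = 1.928
NF = 10 log₁₀(1.928) = 2.85 dB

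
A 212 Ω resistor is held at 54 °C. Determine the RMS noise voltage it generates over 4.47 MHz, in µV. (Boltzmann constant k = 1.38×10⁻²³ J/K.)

T = 54 °C + 273.15 = 327.15 K
V_n = √(4kTRB)
4kTRB = 4 × 1.38×10⁻²³ × 327.15 × 2.12×10² × 4.47×10⁶ = 1.71×10⁻¹¹ V²
V_n = √(1.71×10⁻¹¹) = 4.14×10⁻⁶ V = 4.14 µV

4.14 µV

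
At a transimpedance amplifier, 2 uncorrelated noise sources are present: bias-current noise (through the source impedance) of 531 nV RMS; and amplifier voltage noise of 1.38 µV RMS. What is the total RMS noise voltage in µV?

1.48 µV

Uncorrelated sources add in power (mean-square): V_tot = √(ΣV_i²)
V_tot = √[(5.31×10⁻⁷)² + (1.38×10⁻⁶)²] = 1.48×10⁻⁶ V = 1.48 µV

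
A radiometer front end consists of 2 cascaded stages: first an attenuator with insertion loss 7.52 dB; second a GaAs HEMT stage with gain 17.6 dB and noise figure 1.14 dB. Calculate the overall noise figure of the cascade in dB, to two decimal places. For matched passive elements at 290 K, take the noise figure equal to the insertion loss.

Convert to linear (a loss of L dB is a gain of −L dB): F_i = 10^(NF_i/10), G_i = 10^(G_i,dB/10)
  Stage 1: F_1 = 10^(7.52/10) = 5.649, G_1 = 10^(−7.52/10) = 0.1770
  Stage 2: F_2 = 10^(1.14/10) = 1.300, G_2 = 10^(17.6/10) = 57.54
Friis cascade:
  F = 5.649 + (1.300 − 1)/0.1770 = 7.345
NF = 10 log₁₀(7.345) = 8.66 dB

8.66 dB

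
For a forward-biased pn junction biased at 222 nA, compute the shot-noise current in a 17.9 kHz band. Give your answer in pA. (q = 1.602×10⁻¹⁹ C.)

35.7 pA

I_n = √(2qI·B)
2qI·B = 2 × 1.602×10⁻¹⁹ × 2.22×10⁻⁷ × 1.79×10⁴ = 1.27×10⁻²¹ A²
I_n = √(1.27×10⁻²¹) = 3.57×10⁻¹¹ A = 35.7 pA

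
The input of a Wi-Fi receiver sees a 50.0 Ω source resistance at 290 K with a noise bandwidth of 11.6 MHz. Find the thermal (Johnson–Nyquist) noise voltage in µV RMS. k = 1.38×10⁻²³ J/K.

V_n = √(4kTRB)
4kTRB = 4 × 1.38×10⁻²³ × 290 × 5.00×10¹ × 1.16×10⁷ = 9.28×10⁻¹² V²
V_n = √(9.28×10⁻¹²) = 3.05×10⁻⁶ V = 3.05 µV

3.05 µV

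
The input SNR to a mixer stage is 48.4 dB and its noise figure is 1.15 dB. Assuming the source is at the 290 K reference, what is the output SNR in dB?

47.25 dB

By definition F = SNR_in/SNR_out, so in dB: SNR_out = SNR_in − NF
SNR_out = 48.4 − 1.15 = 47.25 dB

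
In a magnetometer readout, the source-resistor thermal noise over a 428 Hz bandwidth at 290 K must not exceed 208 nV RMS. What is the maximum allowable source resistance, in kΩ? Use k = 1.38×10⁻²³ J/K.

Johnson–Nyquist: V_n = √(4kTRB) ⇒ R = V_n² / (4kTB)
4kTB = 4 × 1.38×10⁻²³ × 290 × 4.28×10² = 6.85×10⁻¹⁸
R = (2.08×10⁻⁷)² / 6.85×10⁻¹⁸ = 6.31×10³ Ω = 6.31 kΩ

6.31 kΩ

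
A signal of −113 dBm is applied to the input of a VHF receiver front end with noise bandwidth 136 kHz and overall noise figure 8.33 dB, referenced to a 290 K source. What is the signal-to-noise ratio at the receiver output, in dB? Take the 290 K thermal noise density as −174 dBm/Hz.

Noise floor: N = −174 + 10 log₁₀(B) + NF
10 log₁₀(1.36×10⁵) = 51.34 dB
N = −174 + 51.34 + 8.33 = −114.33 dBm
SNR = P_sig − N = −113 − (−114.33) = 1.33 dB → 1.3 dB

1.3 dB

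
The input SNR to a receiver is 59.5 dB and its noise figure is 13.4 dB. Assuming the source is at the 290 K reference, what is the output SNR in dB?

By definition F = SNR_in/SNR_out, so in dB: SNR_out = SNR_in − NF
SNR_out = 59.5 − 13.4 = 46.1 dB

46.1 dB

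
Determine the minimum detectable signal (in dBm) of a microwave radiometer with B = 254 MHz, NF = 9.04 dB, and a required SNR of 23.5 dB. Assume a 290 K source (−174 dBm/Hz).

−57.4 dBm

Sensitivity = −174 + 10 log₁₀(B) + NF + SNR_min
= −174 + 84.05 + 9.04 + 23.5
= −57.41 dBm → −57.4 dBm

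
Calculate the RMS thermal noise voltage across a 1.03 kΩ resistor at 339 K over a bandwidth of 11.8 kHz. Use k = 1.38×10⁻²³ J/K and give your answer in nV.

477 nV

V_n = √(4kTRB)
4kTRB = 4 × 1.38×10⁻²³ × 339 × 1.03×10³ × 1.18×10⁴ = 2.27×10⁻¹³ V²
V_n = √(2.27×10⁻¹³) = 4.77×10⁻⁷ V = 477 nV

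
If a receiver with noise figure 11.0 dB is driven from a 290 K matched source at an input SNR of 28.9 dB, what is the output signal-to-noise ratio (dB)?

17.9 dB

By definition F = SNR_in/SNR_out, so in dB: SNR_out = SNR_in − NF
SNR_out = 28.9 − 11.0 = 17.9 dB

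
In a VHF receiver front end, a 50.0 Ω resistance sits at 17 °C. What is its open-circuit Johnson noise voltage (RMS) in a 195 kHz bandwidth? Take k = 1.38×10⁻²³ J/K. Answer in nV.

T = 17 °C + 273.15 = 290.15 K
V_n = √(4kTRB)
4kTRB = 4 × 1.38×10⁻²³ × 290.15 × 5.00×10¹ × 1.95×10⁵ = 1.56×10⁻¹³ V²
V_n = √(1.56×10⁻¹³) = 3.95×10⁻⁷ V = 395 nV

395 nV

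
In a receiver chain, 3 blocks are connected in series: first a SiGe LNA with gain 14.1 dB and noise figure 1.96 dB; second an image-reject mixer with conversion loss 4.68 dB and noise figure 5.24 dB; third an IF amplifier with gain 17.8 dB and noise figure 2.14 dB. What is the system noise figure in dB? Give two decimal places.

2.39 dB

Convert to linear (a loss of L dB is a gain of −L dB): F_i = 10^(NF_i/10), G_i = 10^(G_i,dB/10)
  Stage 1: F_1 = 10^(1.96/10) = 1.570, G_1 = 10^(14.1/10) = 25.70
  Stage 2: F_2 = 10^(5.24/10) = 3.342, G_2 = 10^(−4.68/10) = 0.3404
  Stage 3: F_3 = 10^(2.14/10) = 1.637, G_3 = 10^(17.8/10) = 60.26
Friis cascade:
  F = 1.570 + (3.342 − 1)/25.70 + (1.637 − 1)/8.750 = 1.734
NF = 10 log₁₀(1.734) = 2.39 dB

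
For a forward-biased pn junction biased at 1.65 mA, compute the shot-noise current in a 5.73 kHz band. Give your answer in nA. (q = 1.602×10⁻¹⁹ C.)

1.74 nA

I_n = √(2qI·B)
2qI·B = 2 × 1.602×10⁻¹⁹ × 1.65×10⁻³ × 5.73×10³ = 3.03×10⁻¹⁸ A²
I_n = √(3.03×10⁻¹⁸) = 1.74×10⁻⁹ A = 1.74 nA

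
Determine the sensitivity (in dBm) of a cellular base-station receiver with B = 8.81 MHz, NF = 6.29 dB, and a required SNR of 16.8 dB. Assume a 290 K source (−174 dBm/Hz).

Sensitivity = −174 + 10 log₁₀(B) + NF + SNR_min
= −174 + 69.45 + 6.29 + 16.8
= −81.46 dBm → −81.5 dBm

−81.5 dBm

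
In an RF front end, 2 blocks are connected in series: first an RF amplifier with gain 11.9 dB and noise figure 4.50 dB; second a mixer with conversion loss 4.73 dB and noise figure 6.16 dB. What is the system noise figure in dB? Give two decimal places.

4.80 dB

Convert to linear (a loss of L dB is a gain of −L dB): F_i = 10^(NF_i/10), G_i = 10^(G_i,dB/10)
  Stage 1: F_1 = 10^(4.50/10) = 2.818, G_1 = 10^(11.9/10) = 15.49
  Stage 2: F_2 = 10^(6.16/10) = 4.130, G_2 = 10^(−4.73/10) = 0.3365
Friis cascade:
  F = 2.818 + (4.130 − 1)/15.49 = 3.021
NF = 10 log₁₀(3.021) = 4.80 dB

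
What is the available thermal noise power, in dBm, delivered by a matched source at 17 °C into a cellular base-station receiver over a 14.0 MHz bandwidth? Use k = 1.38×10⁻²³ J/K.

T = 17 °C + 273.15 = 290.15 K
P_n = kTB = 1.38×10⁻²³ × 290.15 × 1.40×10⁷ = 5.61×10⁻¹⁴ W
In dBm: 10 log₁₀(5.61×10⁻¹⁴ / 10⁻³) = −102.5 dBm

−102.5 dBm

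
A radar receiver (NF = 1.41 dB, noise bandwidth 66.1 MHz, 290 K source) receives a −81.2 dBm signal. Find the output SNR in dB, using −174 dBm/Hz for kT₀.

Noise floor: N = −174 + 10 log₁₀(B) + NF
10 log₁₀(6.61×10⁷) = 78.2 dB
N = −174 + 78.2 + 1.41 = −94.39 dBm
SNR = P_sig − N = −81.2 − (−94.39) = 13.19 dB → 13.2 dB

13.2 dB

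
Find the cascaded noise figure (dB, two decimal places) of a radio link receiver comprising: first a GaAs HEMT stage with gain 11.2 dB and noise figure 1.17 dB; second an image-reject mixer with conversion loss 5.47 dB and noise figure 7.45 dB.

2.19 dB

Convert to linear (a loss of L dB is a gain of −L dB): F_i = 10^(NF_i/10), G_i = 10^(G_i,dB/10)
  Stage 1: F_1 = 10^(1.17/10) = 1.309, G_1 = 10^(11.2/10) = 13.18
  Stage 2: F_2 = 10^(7.45/10) = 5.559, G_2 = 10^(−5.47/10) = 0.2838
Friis cascade:
  F = 1.309 + (5.559 − 1)/13.18 = 1.655
NF = 10 log₁₀(1.655) = 2.19 dB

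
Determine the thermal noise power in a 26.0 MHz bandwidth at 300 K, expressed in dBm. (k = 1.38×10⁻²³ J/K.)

−99.7 dBm

P_n = kTB = 1.38×10⁻²³ × 300 × 2.60×10⁷ = 1.08×10⁻¹³ W
In dBm: 10 log₁₀(1.08×10⁻¹³ / 10⁻³) = −99.7 dBm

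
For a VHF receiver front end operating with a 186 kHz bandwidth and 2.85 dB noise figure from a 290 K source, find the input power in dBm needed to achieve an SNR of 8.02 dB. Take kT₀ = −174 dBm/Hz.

Sensitivity = −174 + 10 log₁₀(B) + NF + SNR_min
= −174 + 52.7 + 2.85 + 8.02
= −110.43 dBm → −110.4 dBm

−110.4 dBm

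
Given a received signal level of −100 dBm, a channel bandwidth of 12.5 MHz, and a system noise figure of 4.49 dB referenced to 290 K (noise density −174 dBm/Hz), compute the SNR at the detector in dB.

−1.5 dB

Noise floor: N = −174 + 10 log₁₀(B) + NF
10 log₁₀(1.25×10⁷) = 70.97 dB
N = −174 + 70.97 + 4.49 = −98.54 dBm
SNR = P_sig − N = −100 − (−98.54) = −1.46 dB → −1.5 dB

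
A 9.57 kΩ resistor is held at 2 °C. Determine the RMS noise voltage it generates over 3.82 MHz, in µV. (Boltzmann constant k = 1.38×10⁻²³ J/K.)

23.6 µV

T = 2 °C + 273.15 = 275.15 K
V_n = √(4kTRB)
4kTRB = 4 × 1.38×10⁻²³ × 275.15 × 9.57×10³ × 3.82×10⁶ = 5.55×10⁻¹⁰ V²
V_n = √(5.55×10⁻¹⁰) = 2.36×10⁻⁵ V = 23.6 µV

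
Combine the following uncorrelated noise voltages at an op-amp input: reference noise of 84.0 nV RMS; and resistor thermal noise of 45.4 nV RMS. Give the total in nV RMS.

Uncorrelated sources add in power (mean-square): V_tot = √(ΣV_i²)
V_tot = √[(8.40×10⁻⁸)² + (4.54×10⁻⁸)²] = 9.55×10⁻⁸ V = 95.5 nV

95.5 nV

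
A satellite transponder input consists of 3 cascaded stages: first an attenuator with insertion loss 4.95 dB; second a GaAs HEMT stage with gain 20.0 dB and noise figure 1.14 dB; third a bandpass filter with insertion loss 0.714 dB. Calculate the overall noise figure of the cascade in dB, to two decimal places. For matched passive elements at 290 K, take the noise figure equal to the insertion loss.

Convert to linear (a loss of L dB is a gain of −L dB): F_i = 10^(NF_i/10), G_i = 10^(G_i,dB/10)
  Stage 1: F_1 = 10^(4.95/10) = 3.126, G_1 = 10^(−4.95/10) = 0.3199
  Stage 2: F_2 = 10^(1.14/10) = 1.300, G_2 = 10^(20.0/10) = 100.0
  Stage 3: F_3 = 10^(0.714/10) = 1.179, G_3 = 10^(−0.714/10) = 0.8484
Friis cascade:
  F = 3.126 + (1.300 − 1)/0.3199 + (1.179 − 1)/31.99 = 4.070
NF = 10 log₁₀(4.070) = 6.10 dB

6.10 dB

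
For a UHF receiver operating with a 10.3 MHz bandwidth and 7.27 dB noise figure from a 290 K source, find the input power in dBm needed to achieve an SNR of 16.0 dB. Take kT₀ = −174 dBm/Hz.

Sensitivity = −174 + 10 log₁₀(B) + NF + SNR_min
= −174 + 70.13 + 7.27 + 16.0
= −80.60 dBm → −80.6 dBm

−80.6 dBm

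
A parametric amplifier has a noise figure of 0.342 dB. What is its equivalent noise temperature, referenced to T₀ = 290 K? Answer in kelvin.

23.8 K

F = 10^(0.342/10) = 1.08193
T_e = (F − 1)·T₀ = (1.08193 − 1) × 290 = 23.8 K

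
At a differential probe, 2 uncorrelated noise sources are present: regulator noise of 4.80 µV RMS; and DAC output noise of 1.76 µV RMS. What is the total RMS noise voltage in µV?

5.11 µV

Uncorrelated sources add in power (mean-square): V_tot = √(ΣV_i²)
V_tot = √[(4.80×10⁻⁶)² + (1.76×10⁻⁶)²] = 5.11×10⁻⁶ V = 5.11 µV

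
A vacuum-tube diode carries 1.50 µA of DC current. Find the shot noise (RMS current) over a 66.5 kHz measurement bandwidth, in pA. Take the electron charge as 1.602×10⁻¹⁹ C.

I_n = √(2qI·B)
2qI·B = 2 × 1.602×10⁻¹⁹ × 1.50×10⁻⁶ × 6.65×10⁴ = 3.20×10⁻²⁰ A²
I_n = √(3.20×10⁻²⁰) = 1.79×10⁻¹⁰ A = 179 pA

179 pA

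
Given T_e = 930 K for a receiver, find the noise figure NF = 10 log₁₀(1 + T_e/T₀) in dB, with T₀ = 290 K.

F = 1 + T_e/T₀ = 1 + 930/290 = 4.2069
NF = 10 log₁₀(4.2069) = 6.24 dB

6.24 dB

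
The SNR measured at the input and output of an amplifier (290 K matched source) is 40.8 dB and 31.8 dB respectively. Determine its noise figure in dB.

9.0 dB

NF (dB) = SNR_in(dB) − SNR_out(dB) when the source is at T₀
NF = 40.8 − 31.8 = 9.0 dB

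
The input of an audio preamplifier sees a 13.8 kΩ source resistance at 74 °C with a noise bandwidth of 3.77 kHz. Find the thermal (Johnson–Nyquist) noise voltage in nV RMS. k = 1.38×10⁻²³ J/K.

T = 74 °C + 273.15 = 347.15 K
V_n = √(4kTRB)
4kTRB = 4 × 1.38×10⁻²³ × 347.15 × 1.38×10⁴ × 3.77×10³ = 9.97×10⁻¹³ V²
V_n = √(9.97×10⁻¹³) = 9.98×10⁻⁷ V = 998 nV

998 nV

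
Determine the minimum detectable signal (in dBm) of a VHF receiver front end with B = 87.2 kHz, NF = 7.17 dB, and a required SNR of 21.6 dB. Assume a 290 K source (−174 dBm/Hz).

−95.8 dBm

Sensitivity = −174 + 10 log₁₀(B) + NF + SNR_min
= −174 + 49.41 + 7.17 + 21.6
= −95.82 dBm → −95.8 dBm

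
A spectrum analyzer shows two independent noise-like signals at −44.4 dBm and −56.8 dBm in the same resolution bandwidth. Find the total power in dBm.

−44.2 dBm

Convert to linear, add, convert back:
P₁ = 3.63×10⁻⁸ W, P₂ = 2.09×10⁻⁹ W
P_tot = 3.84×10⁻⁸ W → 10 log₁₀(P_tot / 10⁻³) = −44.2 dBm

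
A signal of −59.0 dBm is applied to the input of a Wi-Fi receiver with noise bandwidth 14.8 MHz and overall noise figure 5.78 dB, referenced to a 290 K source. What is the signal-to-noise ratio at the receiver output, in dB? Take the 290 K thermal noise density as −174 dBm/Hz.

37.5 dB

Noise floor: N = −174 + 10 log₁₀(B) + NF
10 log₁₀(1.48×10⁷) = 71.7 dB
N = −174 + 71.7 + 5.78 = −96.52 dBm
SNR = P_sig − N = −59.0 − (−96.52) = 37.52 dB → 37.5 dB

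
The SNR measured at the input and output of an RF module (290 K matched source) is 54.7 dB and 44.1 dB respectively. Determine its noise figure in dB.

NF (dB) = SNR_in(dB) − SNR_out(dB) when the source is at T₀
NF = 54.7 − 44.1 = 10.6 dB

10.6 dB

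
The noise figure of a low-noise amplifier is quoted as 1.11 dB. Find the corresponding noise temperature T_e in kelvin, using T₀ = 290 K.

F = 10^(1.11/10) = 1.29122
T_e = (F − 1)·T₀ = (1.29122 − 1) × 290 = 84.5 K

84.5 K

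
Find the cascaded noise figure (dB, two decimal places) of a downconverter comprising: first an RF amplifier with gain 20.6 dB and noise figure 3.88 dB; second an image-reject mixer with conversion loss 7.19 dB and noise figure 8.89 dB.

Convert to linear (a loss of L dB is a gain of −L dB): F_i = 10^(NF_i/10), G_i = 10^(G_i,dB/10)
  Stage 1: F_1 = 10^(3.88/10) = 2.443, G_1 = 10^(20.6/10) = 114.8
  Stage 2: F_2 = 10^(8.89/10) = 7.745, G_2 = 10^(−7.19/10) = 0.1910
Friis cascade:
  F = 2.443 + (7.745 − 1)/114.8 = 2.502
NF = 10 log₁₀(2.502) = 3.98 dB

3.98 dB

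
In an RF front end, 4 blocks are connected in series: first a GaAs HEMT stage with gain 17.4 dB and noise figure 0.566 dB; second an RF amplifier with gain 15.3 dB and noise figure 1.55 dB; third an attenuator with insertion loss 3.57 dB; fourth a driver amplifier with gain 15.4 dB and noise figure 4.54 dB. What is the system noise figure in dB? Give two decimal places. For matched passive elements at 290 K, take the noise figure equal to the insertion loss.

Convert to linear (a loss of L dB is a gain of −L dB): F_i = 10^(NF_i/10), G_i = 10^(G_i,dB/10)
  Stage 1: F_1 = 10^(0.566/10) = 1.139, G_1 = 10^(17.4/10) = 54.95
  Stage 2: F_2 = 10^(1.55/10) = 1.429, G_2 = 10^(15.3/10) = 33.88
  Stage 3: F_3 = 10^(3.57/10) = 2.275, G_3 = 10^(−3.57/10) = 0.4395
  Stage 4: F_4 = 10^(4.54/10) = 2.844, G_4 = 10^(15.4/10) = 34.67
Friis cascade:
  F = 1.139 + (1.429 − 1)/54.95 + (2.275 − 1)/1862 + (2.844 − 1)/818.5 = 1.150
NF = 10 log₁₀(1.150) = 0.61 dB

0.61 dB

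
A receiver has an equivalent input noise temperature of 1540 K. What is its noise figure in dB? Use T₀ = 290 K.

8.00 dB

F = 1 + T_e/T₀ = 1 + 1540/290 = 6.31034
NF = 10 log₁₀(6.31034) = 8.00 dB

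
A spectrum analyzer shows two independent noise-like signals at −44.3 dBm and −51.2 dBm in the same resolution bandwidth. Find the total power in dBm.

−43.5 dBm

Convert to linear, add, convert back:
P₁ = 3.72×10⁻⁸ W, P₂ = 7.59×10⁻⁹ W
P_tot = 4.47×10⁻⁸ W → 10 log₁₀(P_tot / 10⁻³) = −43.5 dBm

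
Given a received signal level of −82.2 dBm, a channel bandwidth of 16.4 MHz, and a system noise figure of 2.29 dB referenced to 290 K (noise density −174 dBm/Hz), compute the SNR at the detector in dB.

Noise floor: N = −174 + 10 log₁₀(B) + NF
10 log₁₀(1.64×10⁷) = 72.15 dB
N = −174 + 72.15 + 2.29 = −99.56 dBm
SNR = P_sig − N = −82.2 − (−99.56) = 17.36 dB → 17.4 dB

17.4 dB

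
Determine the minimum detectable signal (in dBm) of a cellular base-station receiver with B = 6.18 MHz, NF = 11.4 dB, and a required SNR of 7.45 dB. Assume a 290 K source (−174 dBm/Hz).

Sensitivity = −174 + 10 log₁₀(B) + NF + SNR_min
= −174 + 67.91 + 11.4 + 7.45
= −87.24 dBm → −87.2 dBm

−87.2 dBm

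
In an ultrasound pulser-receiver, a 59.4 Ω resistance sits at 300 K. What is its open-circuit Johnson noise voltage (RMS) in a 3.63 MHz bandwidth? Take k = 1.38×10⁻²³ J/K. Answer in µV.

1.89 µV

V_n = √(4kTRB)
4kTRB = 4 × 1.38×10⁻²³ × 300 × 5.94×10¹ × 3.63×10⁶ = 3.57×10⁻¹² V²
V_n = √(3.57×10⁻¹²) = 1.89×10⁻⁶ V = 1.89 µV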